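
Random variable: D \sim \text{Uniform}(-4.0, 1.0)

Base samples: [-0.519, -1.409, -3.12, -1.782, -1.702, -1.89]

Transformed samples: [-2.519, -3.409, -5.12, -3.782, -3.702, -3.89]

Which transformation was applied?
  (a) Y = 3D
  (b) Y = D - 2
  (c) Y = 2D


Checking option (b) Y = D - 2:
  D = -0.519 -> Y = -2.519 ✓
  D = -1.409 -> Y = -3.409 ✓
  D = -3.12 -> Y = -5.12 ✓
All samples match this transformation.

(b) D - 2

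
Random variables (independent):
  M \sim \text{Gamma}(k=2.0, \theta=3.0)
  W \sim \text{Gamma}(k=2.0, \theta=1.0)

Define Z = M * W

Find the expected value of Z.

For independent RVs: E[XY] = E[X]*E[Y]
E[M] = 6
E[W] = 2
E[Z] = 6 * 2 = 12

12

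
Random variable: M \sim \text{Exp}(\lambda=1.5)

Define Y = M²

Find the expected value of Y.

E[M²] = Var(M) + (E[M])² = 0.44444444 + 0.44444444 = 0.88888889

0.88888889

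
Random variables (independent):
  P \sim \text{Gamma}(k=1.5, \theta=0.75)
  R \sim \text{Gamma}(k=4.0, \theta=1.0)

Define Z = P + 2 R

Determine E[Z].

E[Z] = 1*E[P] + 2*E[R]
E[P] = 1.125
E[R] = 4
E[Z] = 1*1.125 + 2*4 = 9.125

9.125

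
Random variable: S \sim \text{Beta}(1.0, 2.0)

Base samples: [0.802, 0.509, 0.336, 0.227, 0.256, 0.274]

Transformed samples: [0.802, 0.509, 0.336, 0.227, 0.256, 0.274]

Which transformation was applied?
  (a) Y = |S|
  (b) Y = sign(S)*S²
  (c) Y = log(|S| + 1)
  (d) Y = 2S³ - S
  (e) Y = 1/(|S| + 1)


Checking option (a) Y = |S|:
  S = 0.802 -> Y = 0.802 ✓
  S = 0.509 -> Y = 0.509 ✓
  S = 0.336 -> Y = 0.336 ✓
All samples match this transformation.

(a) |S|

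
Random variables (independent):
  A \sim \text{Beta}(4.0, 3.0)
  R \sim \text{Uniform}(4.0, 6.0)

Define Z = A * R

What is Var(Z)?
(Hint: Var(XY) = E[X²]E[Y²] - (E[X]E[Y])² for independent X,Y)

Var(XY) = E[X²]E[Y²] - (E[X]E[Y])²
E[A] = 0.57142857, Var(A) = 0.030612245
E[R] = 5, Var(R) = 0.33333333
E[A²] = 0.030612245 + 0.57142857² = 0.35714286
E[R²] = 0.33333333 + 5² = 25.333333
Var(Z) = 0.35714286*25.333333 - (0.57142857*5)²
= 9.047619 - 8.1632653 = 0.88435374

0.88435374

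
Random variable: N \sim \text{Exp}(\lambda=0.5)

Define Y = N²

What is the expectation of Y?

Using E[X²] = Var(X) + (E[X])²:
E[N] = 2
Var(N) = 1/0.5^2 = 4
E[N²] = 4 + 2² = 4 + 4 = 8

8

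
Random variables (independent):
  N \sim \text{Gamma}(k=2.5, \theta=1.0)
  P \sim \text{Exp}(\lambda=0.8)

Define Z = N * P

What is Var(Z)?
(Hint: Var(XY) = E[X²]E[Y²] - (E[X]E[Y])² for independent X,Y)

Var(XY) = E[X²]E[Y²] - (E[X]E[Y])²
E[N] = 2.5, Var(N) = 2.5
E[P] = 1.25, Var(P) = 1.5625
E[N²] = 2.5 + 2.5² = 8.75
E[P²] = 1.5625 + 1.25² = 3.125
Var(Z) = 8.75*3.125 - (2.5*1.25)²
= 27.34375 - 9.765625 = 17.578125

17.578125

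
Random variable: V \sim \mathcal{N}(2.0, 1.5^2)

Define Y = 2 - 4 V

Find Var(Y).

For Y = aV + b: Var(Y) = a² * Var(V)
Var(V) = 1.5^2 = 2.25
Var(Y) = (-4)² * 2.25 = 16 * 2.25 = 36

36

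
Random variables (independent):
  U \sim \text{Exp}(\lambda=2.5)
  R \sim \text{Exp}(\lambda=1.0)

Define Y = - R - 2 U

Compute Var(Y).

For independent RVs: Var(aX + bY) = a²Var(X) + b²Var(Y)
Var(U) = 0.16
Var(R) = 1
Var(Y) = (-2)²*0.16 + (-1)²*1
= 4*0.16 + 1*1 = 1.64

1.64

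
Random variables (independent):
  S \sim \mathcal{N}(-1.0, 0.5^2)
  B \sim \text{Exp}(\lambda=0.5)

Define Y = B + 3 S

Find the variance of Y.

For independent RVs: Var(aX + bY) = a²Var(X) + b²Var(Y)
Var(S) = 0.25
Var(B) = 4
Var(Y) = 3²*0.25 + 1²*4
= 9*0.25 + 1*4 = 6.25

6.25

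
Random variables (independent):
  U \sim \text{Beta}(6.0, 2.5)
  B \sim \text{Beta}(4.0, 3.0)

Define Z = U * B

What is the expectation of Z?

For independent RVs: E[XY] = E[X]*E[Y]
E[U] = 0.70588235
E[B] = 0.57142857
E[Z] = 0.70588235 * 0.57142857 = 0.40336134

0.40336134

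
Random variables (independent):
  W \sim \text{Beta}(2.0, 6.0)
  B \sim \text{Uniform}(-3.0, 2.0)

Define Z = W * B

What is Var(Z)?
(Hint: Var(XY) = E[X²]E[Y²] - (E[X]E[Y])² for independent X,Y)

Var(XY) = E[X²]E[Y²] - (E[X]E[Y])²
E[W] = 0.25, Var(W) = 0.020833333
E[B] = -0.5, Var(B) = 2.0833333
E[W²] = 0.020833333 + 0.25² = 0.083333333
E[B²] = 2.0833333 + (-0.5)² = 2.3333333
Var(Z) = 0.083333333*2.3333333 - (0.25*(-0.5))²
= 0.19444444 - 0.015625 = 0.17881944

0.17881944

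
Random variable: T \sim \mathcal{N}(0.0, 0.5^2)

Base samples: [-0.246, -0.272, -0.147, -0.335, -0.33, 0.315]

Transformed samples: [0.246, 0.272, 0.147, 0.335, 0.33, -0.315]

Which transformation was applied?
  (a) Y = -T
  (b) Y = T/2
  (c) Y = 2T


Checking option (a) Y = -T:
  T = -0.246 -> Y = 0.246 ✓
  T = -0.272 -> Y = 0.272 ✓
  T = -0.147 -> Y = 0.147 ✓
All samples match this transformation.

(a) -T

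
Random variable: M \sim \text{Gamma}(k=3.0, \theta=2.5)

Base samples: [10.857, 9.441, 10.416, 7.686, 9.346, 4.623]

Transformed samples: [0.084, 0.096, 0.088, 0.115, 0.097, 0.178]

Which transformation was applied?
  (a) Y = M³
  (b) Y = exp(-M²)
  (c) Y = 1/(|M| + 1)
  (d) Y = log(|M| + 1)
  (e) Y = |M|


Checking option (c) Y = 1/(|M| + 1):
  M = 10.857 -> Y = 0.084 ✓
  M = 9.441 -> Y = 0.096 ✓
  M = 10.416 -> Y = 0.088 ✓
All samples match this transformation.

(c) 1/(|M| + 1)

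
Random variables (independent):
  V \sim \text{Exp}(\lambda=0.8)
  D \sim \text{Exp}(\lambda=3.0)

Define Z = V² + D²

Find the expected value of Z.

E[Z] = E[V²] + E[D²]
E[V²] = Var(V) + E[V]² = 1.5625 + 1.5625 = 3.125
E[D²] = Var(D) + E[D]² = 0.11111111 + 0.11111111 = 0.22222222
E[Z] = 3.125 + 0.22222222 = 3.3472222

3.3472222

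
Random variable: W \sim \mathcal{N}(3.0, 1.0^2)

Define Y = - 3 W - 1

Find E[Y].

For Y = -3W - 1:
E[Y] = -3 * E[W] - 1
E[W] = 3.0 = 3
E[Y] = -3 * 3 - 1 = -10

-10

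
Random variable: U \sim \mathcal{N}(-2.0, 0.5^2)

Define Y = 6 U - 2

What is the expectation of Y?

For Y = 6U - 2:
E[Y] = 6 * E[U] - 2
E[U] = -2.0 = -2
E[Y] = 6 * (-2) - 2 = -14

-14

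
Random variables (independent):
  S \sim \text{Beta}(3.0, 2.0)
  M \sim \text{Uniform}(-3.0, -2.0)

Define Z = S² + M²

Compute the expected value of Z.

E[Z] = E[S²] + E[M²]
E[S²] = Var(S) + E[S]² = 0.04 + 0.36 = 0.4
E[M²] = Var(M) + E[M]² = 0.083333333 + 6.25 = 6.3333333
E[Z] = 0.4 + 6.3333333 = 6.7333333

6.7333333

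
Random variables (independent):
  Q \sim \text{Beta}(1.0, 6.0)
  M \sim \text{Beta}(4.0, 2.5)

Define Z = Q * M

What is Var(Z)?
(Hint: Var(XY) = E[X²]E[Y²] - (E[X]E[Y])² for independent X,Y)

Var(XY) = E[X²]E[Y²] - (E[X]E[Y])²
E[Q] = 0.14285714, Var(Q) = 0.015306122
E[M] = 0.61538462, Var(M) = 0.031558185
E[Q²] = 0.015306122 + 0.14285714² = 0.035714286
E[M²] = 0.031558185 + 0.61538462² = 0.41025641
Var(Z) = 0.035714286*0.41025641 - (0.14285714*0.61538462)²
= 0.014652015 - 0.0077285352 = 0.0069234795

0.0069234795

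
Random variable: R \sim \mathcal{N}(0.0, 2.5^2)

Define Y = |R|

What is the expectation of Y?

For X ~ N(0, 2.5²), E[|X|] = sigma * sqrt(2/pi)
= 2.5 * sqrt(2/pi) = 1.9947114

1.9947114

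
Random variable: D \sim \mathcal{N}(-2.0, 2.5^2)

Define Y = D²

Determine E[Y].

Using E[X²] = Var(X) + (E[X])²:
E[D] = -2
Var(D) = 2.5^2 = 6.25
E[D²] = 6.25 + (-2)² = 6.25 + 4 = 10.25

10.25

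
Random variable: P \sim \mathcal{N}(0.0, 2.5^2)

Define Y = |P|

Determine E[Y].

For X ~ N(0, 2.5²), E[|X|] = sigma * sqrt(2/pi)
= 2.5 * sqrt(2/pi) = 1.9947114

1.9947114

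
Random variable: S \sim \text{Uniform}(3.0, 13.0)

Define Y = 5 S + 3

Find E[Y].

For Y = 5S + 3:
E[Y] = 5 * E[S] + 3
E[S] = (3 + 13)/2 = 8
E[Y] = 5 * 8 + 3 = 43

43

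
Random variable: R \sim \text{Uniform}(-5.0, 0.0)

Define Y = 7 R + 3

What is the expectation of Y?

For Y = 7R + 3:
E[Y] = 7 * E[R] + 3
E[R] = (-5 + 0)/2 = -2.5
E[Y] = 7 * (-2.5) + 3 = -14.5

-14.5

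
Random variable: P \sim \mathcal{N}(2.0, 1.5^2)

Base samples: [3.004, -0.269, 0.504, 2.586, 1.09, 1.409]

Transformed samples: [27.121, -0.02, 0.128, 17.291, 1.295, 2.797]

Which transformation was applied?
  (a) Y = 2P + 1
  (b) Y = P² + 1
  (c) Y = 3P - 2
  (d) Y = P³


Checking option (d) Y = P³:
  P = 3.004 -> Y = 27.121 ✓
  P = -0.269 -> Y = -0.02 ✓
  P = 0.504 -> Y = 0.128 ✓
All samples match this transformation.

(d) P³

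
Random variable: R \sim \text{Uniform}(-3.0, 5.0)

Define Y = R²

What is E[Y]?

E[R²] = Var(R) + (E[R])² = 5.3333333 + 1 = 6.3333333

6.3333333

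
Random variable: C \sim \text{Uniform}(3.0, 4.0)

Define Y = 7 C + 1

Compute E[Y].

For Y = 7C + 1:
E[Y] = 7 * E[C] + 1
E[C] = (3 + 4)/2 = 3.5
E[Y] = 7 * 3.5 + 1 = 25.5

25.5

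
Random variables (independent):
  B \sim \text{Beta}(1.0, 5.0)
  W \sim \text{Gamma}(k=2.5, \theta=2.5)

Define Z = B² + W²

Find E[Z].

E[Z] = E[B²] + E[W²]
E[B²] = Var(B) + E[B]² = 0.01984127 + 0.027777778 = 0.047619048
E[W²] = Var(W) + E[W]² = 15.625 + 39.0625 = 54.6875
E[Z] = 0.047619048 + 54.6875 = 54.735119

54.735119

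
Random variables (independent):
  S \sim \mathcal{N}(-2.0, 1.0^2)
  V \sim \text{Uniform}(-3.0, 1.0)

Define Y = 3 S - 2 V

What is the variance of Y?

For independent RVs: Var(aX + bY) = a²Var(X) + b²Var(Y)
Var(S) = 1
Var(V) = 1.3333333
Var(Y) = 3²*1 + (-2)²*1.3333333
= 9*1 + 4*1.3333333 = 14.333333

14.333333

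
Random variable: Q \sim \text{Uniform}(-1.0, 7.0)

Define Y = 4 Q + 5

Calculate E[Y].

For Y = 4Q + 5:
E[Y] = 4 * E[Q] + 5
E[Q] = (-1 + 7)/2 = 3
E[Y] = 4 * 3 + 5 = 17

17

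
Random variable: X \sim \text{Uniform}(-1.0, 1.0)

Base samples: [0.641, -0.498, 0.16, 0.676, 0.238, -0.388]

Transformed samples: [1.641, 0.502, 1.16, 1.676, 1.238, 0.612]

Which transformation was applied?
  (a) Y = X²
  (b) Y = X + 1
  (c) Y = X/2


Checking option (b) Y = X + 1:
  X = 0.641 -> Y = 1.641 ✓
  X = -0.498 -> Y = 0.502 ✓
  X = 0.16 -> Y = 1.16 ✓
All samples match this transformation.

(b) X + 1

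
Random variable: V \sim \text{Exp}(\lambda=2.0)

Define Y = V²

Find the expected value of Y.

E[V²] = Var(V) + (E[V])² = 0.25 + 0.25 = 0.5

0.5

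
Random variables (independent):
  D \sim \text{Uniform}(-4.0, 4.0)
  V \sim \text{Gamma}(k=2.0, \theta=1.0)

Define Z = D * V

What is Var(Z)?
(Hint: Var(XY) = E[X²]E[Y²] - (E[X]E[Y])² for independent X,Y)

Var(XY) = E[X²]E[Y²] - (E[X]E[Y])²
E[D] = 0, Var(D) = 5.3333333
E[V] = 2, Var(V) = 2
E[D²] = 5.3333333 + 0² = 5.3333333
E[V²] = 2 + 2² = 6
Var(Z) = 5.3333333*6 - (0*2)²
= 32 - 0 = 32

32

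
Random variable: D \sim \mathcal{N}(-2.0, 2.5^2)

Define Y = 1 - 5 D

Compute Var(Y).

For Y = aD + b: Var(Y) = a² * Var(D)
Var(D) = 2.5^2 = 6.25
Var(Y) = (-5)² * 6.25 = 25 * 6.25 = 156.25

156.25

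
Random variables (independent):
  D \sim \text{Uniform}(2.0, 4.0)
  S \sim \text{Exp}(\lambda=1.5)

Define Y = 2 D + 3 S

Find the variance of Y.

For independent RVs: Var(aX + bY) = a²Var(X) + b²Var(Y)
Var(D) = 0.33333333
Var(S) = 0.44444444
Var(Y) = 2²*0.33333333 + 3²*0.44444444
= 4*0.33333333 + 9*0.44444444 = 5.3333333

5.3333333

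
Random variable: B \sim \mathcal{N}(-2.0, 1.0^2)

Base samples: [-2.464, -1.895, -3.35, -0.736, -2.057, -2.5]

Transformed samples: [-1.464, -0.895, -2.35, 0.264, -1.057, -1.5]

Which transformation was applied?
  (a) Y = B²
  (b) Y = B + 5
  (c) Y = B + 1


Checking option (c) Y = B + 1:
  B = -2.464 -> Y = -1.464 ✓
  B = -1.895 -> Y = -0.895 ✓
  B = -3.35 -> Y = -2.35 ✓
All samples match this transformation.

(c) B + 1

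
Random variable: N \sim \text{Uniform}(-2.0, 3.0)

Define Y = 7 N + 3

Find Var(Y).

For Y = aN + b: Var(Y) = a² * Var(N)
Var(N) = (3 + 2)^2/12 = 2.0833333
Var(Y) = 7² * 2.0833333 = 49 * 2.0833333 = 102.08333

102.08333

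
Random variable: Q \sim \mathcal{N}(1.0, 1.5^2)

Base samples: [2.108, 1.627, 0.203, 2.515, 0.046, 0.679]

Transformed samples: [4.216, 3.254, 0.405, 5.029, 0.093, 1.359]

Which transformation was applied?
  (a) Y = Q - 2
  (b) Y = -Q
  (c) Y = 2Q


Checking option (c) Y = 2Q:
  Q = 2.108 -> Y = 4.216 ✓
  Q = 1.627 -> Y = 3.254 ✓
  Q = 0.203 -> Y = 0.405 ✓
All samples match this transformation.

(c) 2Q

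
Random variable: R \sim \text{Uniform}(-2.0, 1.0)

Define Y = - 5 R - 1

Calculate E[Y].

For Y = -5R - 1:
E[Y] = -5 * E[R] - 1
E[R] = (-2 + 1)/2 = -0.5
E[Y] = -5 * (-0.5) - 1 = 1.5

1.5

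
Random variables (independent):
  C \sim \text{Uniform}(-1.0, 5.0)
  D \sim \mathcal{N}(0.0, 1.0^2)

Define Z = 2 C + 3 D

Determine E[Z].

E[Z] = 2*E[C] + 3*E[D]
E[C] = 2
E[D] = 0
E[Z] = 2*2 + 3*0 = 4

4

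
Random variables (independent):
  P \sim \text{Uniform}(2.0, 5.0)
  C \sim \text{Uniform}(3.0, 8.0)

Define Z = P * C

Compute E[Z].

For independent RVs: E[XY] = E[X]*E[Y]
E[P] = 3.5
E[C] = 5.5
E[Z] = 3.5 * 5.5 = 19.25

19.25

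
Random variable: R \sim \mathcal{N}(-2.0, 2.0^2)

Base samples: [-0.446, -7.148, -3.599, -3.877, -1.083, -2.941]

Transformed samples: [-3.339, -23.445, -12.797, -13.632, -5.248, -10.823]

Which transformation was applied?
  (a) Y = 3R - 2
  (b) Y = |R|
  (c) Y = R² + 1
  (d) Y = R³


Checking option (a) Y = 3R - 2:
  R = -0.446 -> Y = -3.339 ✓
  R = -7.148 -> Y = -23.445 ✓
  R = -3.599 -> Y = -12.797 ✓
All samples match this transformation.

(a) 3R - 2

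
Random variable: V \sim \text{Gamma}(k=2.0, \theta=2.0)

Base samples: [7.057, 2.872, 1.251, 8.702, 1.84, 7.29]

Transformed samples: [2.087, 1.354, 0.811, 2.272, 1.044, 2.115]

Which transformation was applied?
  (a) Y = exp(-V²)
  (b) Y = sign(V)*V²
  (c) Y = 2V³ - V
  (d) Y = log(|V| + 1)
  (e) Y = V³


Checking option (d) Y = log(|V| + 1):
  V = 7.057 -> Y = 2.087 ✓
  V = 2.872 -> Y = 1.354 ✓
  V = 1.251 -> Y = 0.811 ✓
All samples match this transformation.

(d) log(|V| + 1)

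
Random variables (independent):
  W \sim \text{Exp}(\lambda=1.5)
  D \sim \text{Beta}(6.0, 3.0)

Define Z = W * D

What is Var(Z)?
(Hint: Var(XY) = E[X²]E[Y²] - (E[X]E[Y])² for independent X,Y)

Var(XY) = E[X²]E[Y²] - (E[X]E[Y])²
E[W] = 0.66666667, Var(W) = 0.44444444
E[D] = 0.66666667, Var(D) = 0.022222222
E[W²] = 0.44444444 + 0.66666667² = 0.88888889
E[D²] = 0.022222222 + 0.66666667² = 0.46666667
Var(Z) = 0.88888889*0.46666667 - (0.66666667*0.66666667)²
= 0.41481481 - 0.19753086 = 0.21728395

0.21728395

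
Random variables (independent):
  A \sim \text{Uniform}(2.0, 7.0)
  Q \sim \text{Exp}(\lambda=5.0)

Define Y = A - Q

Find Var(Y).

For independent RVs: Var(aX + bY) = a²Var(X) + b²Var(Y)
Var(A) = 2.0833333
Var(Q) = 0.04
Var(Y) = 1²*2.0833333 + (-1)²*0.04
= 1*2.0833333 + 1*0.04 = 2.1233333

2.1233333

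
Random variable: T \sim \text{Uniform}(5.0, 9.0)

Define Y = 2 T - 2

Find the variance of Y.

For Y = aT + b: Var(Y) = a² * Var(T)
Var(T) = (9 - 5)^2/12 = 1.3333333
Var(Y) = 2² * 1.3333333 = 4 * 1.3333333 = 5.3333333

5.3333333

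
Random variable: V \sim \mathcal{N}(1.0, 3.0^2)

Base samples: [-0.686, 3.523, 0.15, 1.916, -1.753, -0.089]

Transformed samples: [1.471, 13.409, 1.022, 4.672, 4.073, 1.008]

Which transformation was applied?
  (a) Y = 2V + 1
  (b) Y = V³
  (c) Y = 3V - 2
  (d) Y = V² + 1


Checking option (d) Y = V² + 1:
  V = -0.686 -> Y = 1.471 ✓
  V = 3.523 -> Y = 13.409 ✓
  V = 0.15 -> Y = 1.022 ✓
All samples match this transformation.

(d) V² + 1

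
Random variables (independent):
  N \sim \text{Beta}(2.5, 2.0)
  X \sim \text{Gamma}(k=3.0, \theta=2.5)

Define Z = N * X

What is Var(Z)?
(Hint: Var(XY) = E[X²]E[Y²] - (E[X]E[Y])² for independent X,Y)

Var(XY) = E[X²]E[Y²] - (E[X]E[Y])²
E[N] = 0.55555556, Var(N) = 0.044893378
E[X] = 7.5, Var(X) = 18.75
E[N²] = 0.044893378 + 0.55555556² = 0.35353535
E[X²] = 18.75 + 7.5² = 75
Var(Z) = 0.35353535*75 - (0.55555556*7.5)²
= 26.515152 - 17.361111 = 9.1540404

9.1540404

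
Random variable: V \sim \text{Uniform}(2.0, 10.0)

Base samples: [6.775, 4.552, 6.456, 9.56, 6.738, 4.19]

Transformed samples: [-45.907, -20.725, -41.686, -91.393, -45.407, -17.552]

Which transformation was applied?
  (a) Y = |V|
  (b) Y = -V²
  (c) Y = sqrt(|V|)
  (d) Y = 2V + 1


Checking option (b) Y = -V²:
  V = 6.775 -> Y = -45.907 ✓
  V = 4.552 -> Y = -20.725 ✓
  V = 6.456 -> Y = -41.686 ✓
All samples match this transformation.

(b) -V²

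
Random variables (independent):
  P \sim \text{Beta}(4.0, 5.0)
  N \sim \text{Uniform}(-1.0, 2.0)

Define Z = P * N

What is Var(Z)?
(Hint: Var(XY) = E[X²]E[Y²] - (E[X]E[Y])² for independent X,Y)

Var(XY) = E[X²]E[Y²] - (E[X]E[Y])²
E[P] = 0.44444444, Var(P) = 0.024691358
E[N] = 0.5, Var(N) = 0.75
E[P²] = 0.024691358 + 0.44444444² = 0.22222222
E[N²] = 0.75 + 0.5² = 1
Var(Z) = 0.22222222*1 - (0.44444444*0.5)²
= 0.22222222 - 0.049382716 = 0.17283951

0.17283951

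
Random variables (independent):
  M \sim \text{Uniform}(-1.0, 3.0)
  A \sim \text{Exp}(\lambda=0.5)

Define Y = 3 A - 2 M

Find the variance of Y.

For independent RVs: Var(aX + bY) = a²Var(X) + b²Var(Y)
Var(M) = 1.3333333
Var(A) = 4
Var(Y) = (-2)²*1.3333333 + 3²*4
= 4*1.3333333 + 9*4 = 41.333333

41.333333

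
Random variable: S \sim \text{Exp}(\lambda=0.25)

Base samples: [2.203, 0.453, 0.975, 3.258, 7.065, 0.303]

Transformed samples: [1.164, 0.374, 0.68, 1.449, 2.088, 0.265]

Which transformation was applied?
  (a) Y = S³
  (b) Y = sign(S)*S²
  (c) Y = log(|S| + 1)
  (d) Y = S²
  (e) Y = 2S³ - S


Checking option (c) Y = log(|S| + 1):
  S = 2.203 -> Y = 1.164 ✓
  S = 0.453 -> Y = 0.374 ✓
  S = 0.975 -> Y = 0.68 ✓
All samples match this transformation.

(c) log(|S| + 1)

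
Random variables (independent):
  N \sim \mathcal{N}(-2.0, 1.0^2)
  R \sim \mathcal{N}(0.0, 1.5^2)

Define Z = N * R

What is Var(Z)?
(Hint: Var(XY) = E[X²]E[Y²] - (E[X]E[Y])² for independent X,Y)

Var(XY) = E[X²]E[Y²] - (E[X]E[Y])²
E[N] = -2, Var(N) = 1
E[R] = 0, Var(R) = 2.25
E[N²] = 1 + (-2)² = 5
E[R²] = 2.25 + 0² = 2.25
Var(Z) = 5*2.25 - (-2*0)²
= 11.25 - 0 = 11.25

11.25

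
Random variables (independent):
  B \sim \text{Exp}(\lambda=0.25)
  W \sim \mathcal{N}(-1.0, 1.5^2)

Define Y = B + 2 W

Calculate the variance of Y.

For independent RVs: Var(aX + bY) = a²Var(X) + b²Var(Y)
Var(B) = 16
Var(W) = 2.25
Var(Y) = 1²*16 + 2²*2.25
= 1*16 + 4*2.25 = 25

25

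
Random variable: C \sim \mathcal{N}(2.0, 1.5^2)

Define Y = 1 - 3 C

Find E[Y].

For Y = -3C + 1:
E[Y] = -3 * E[C] + 1
E[C] = 2.0 = 2
E[Y] = -3 * 2 + 1 = -5

-5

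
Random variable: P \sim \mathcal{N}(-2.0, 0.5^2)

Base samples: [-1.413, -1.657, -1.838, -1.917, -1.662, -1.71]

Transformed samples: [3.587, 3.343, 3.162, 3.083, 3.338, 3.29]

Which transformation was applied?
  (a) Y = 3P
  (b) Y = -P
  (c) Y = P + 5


Checking option (c) Y = P + 5:
  P = -1.413 -> Y = 3.587 ✓
  P = -1.657 -> Y = 3.343 ✓
  P = -1.838 -> Y = 3.162 ✓
All samples match this transformation.

(c) P + 5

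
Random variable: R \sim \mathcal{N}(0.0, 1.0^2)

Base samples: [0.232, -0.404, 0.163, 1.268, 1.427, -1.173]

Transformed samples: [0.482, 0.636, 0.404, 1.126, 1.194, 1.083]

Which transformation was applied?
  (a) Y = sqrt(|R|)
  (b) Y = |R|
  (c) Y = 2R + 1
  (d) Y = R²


Checking option (a) Y = sqrt(|R|):
  R = 0.232 -> Y = 0.482 ✓
  R = -0.404 -> Y = 0.636 ✓
  R = 0.163 -> Y = 0.404 ✓
All samples match this transformation.

(a) sqrt(|R|)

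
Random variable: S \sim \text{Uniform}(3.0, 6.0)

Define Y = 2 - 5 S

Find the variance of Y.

For Y = aS + b: Var(Y) = a² * Var(S)
Var(S) = (6 - 3)^2/12 = 0.75
Var(Y) = (-5)² * 0.75 = 25 * 0.75 = 18.75

18.75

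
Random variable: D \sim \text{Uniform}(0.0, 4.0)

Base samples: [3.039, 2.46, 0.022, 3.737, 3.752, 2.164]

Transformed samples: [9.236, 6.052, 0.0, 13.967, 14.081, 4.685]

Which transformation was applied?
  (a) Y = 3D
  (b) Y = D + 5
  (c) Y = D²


Checking option (c) Y = D²:
  D = 3.039 -> Y = 9.236 ✓
  D = 2.46 -> Y = 6.052 ✓
  D = 0.022 -> Y = 0.0 ✓
All samples match this transformation.

(c) D²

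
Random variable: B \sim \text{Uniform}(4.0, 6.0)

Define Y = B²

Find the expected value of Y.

E[B²] = Var(B) + (E[B])² = 0.33333333 + 25 = 25.333333

25.333333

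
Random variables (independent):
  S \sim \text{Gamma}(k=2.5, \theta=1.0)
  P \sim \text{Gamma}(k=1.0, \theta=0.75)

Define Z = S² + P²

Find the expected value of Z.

E[Z] = E[S²] + E[P²]
E[S²] = Var(S) + E[S]² = 2.5 + 6.25 = 8.75
E[P²] = Var(P) + E[P]² = 0.5625 + 0.5625 = 1.125
E[Z] = 8.75 + 1.125 = 9.875

9.875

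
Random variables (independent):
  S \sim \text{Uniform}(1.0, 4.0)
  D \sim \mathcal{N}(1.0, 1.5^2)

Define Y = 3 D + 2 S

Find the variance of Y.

For independent RVs: Var(aX + bY) = a²Var(X) + b²Var(Y)
Var(S) = 0.75
Var(D) = 2.25
Var(Y) = 2²*0.75 + 3²*2.25
= 4*0.75 + 9*2.25 = 23.25

23.25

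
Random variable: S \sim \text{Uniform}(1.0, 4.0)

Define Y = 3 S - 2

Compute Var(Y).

For Y = aS + b: Var(Y) = a² * Var(S)
Var(S) = (4 - 1)^2/12 = 0.75
Var(Y) = 3² * 0.75 = 9 * 0.75 = 6.75

6.75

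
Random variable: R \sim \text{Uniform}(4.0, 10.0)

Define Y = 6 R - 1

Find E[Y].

For Y = 6R - 1:
E[Y] = 6 * E[R] - 1
E[R] = (4 + 10)/2 = 7
E[Y] = 6 * 7 - 1 = 41

41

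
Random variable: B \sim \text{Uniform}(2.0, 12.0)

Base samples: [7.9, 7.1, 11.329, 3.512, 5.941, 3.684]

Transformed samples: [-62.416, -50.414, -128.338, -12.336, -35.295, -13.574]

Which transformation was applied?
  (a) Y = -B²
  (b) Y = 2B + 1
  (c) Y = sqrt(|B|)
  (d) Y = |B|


Checking option (a) Y = -B²:
  B = 7.9 -> Y = -62.416 ✓
  B = 7.1 -> Y = -50.414 ✓
  B = 11.329 -> Y = -128.338 ✓
All samples match this transformation.

(a) -B²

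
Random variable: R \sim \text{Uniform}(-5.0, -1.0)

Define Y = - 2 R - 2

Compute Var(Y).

For Y = aR + b: Var(Y) = a² * Var(R)
Var(R) = (-1 + 5)^2/12 = 1.3333333
Var(Y) = (-2)² * 1.3333333 = 4 * 1.3333333 = 5.3333333

5.3333333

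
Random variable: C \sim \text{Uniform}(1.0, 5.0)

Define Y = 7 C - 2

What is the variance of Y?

For Y = aC + b: Var(Y) = a² * Var(C)
Var(C) = (5 - 1)^2/12 = 1.3333333
Var(Y) = 7² * 1.3333333 = 49 * 1.3333333 = 65.333333

65.333333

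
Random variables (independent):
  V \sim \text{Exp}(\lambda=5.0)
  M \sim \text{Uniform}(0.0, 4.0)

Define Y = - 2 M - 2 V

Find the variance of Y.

For independent RVs: Var(aX + bY) = a²Var(X) + b²Var(Y)
Var(V) = 0.04
Var(M) = 1.3333333
Var(Y) = (-2)²*0.04 + (-2)²*1.3333333
= 4*0.04 + 4*1.3333333 = 5.4933333

5.4933333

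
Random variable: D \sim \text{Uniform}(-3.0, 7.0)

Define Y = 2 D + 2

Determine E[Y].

For Y = 2D + 2:
E[Y] = 2 * E[D] + 2
E[D] = (-3 + 7)/2 = 2
E[Y] = 2 * 2 + 2 = 6

6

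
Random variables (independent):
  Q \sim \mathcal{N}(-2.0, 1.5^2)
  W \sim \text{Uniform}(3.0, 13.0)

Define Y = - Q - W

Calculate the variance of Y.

For independent RVs: Var(aX + bY) = a²Var(X) + b²Var(Y)
Var(Q) = 2.25
Var(W) = 8.3333333
Var(Y) = (-1)²*2.25 + (-1)²*8.3333333
= 1*2.25 + 1*8.3333333 = 10.583333

10.583333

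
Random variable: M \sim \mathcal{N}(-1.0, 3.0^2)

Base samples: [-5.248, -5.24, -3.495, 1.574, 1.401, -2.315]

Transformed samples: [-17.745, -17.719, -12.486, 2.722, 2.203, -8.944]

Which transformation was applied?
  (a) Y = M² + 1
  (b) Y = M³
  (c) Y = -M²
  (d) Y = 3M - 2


Checking option (d) Y = 3M - 2:
  M = -5.248 -> Y = -17.745 ✓
  M = -5.24 -> Y = -17.719 ✓
  M = -3.495 -> Y = -12.486 ✓
All samples match this transformation.

(d) 3M - 2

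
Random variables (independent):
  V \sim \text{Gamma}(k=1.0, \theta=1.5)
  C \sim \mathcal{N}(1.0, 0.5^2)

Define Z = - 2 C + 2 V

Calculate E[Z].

E[Z] = 2*E[V] - 2*E[C]
E[V] = 1.5
E[C] = 1
E[Z] = 2*1.5 - 2*1 = 1

1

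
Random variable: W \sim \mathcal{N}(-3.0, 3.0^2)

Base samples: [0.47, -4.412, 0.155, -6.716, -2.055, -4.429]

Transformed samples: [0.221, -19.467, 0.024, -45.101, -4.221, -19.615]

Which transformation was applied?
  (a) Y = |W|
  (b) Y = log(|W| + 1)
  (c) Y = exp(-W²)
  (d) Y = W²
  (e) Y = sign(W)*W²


Checking option (e) Y = sign(W)*W²:
  W = 0.47 -> Y = 0.221 ✓
  W = -4.412 -> Y = -19.467 ✓
  W = 0.155 -> Y = 0.024 ✓
All samples match this transformation.

(e) sign(W)*W²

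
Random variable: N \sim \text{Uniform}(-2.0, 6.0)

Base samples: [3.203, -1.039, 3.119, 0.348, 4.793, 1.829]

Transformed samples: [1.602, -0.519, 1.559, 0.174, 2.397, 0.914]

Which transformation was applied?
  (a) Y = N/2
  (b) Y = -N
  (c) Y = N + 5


Checking option (a) Y = N/2:
  N = 3.203 -> Y = 1.602 ✓
  N = -1.039 -> Y = -0.519 ✓
  N = 3.119 -> Y = 1.559 ✓
All samples match this transformation.

(a) N/2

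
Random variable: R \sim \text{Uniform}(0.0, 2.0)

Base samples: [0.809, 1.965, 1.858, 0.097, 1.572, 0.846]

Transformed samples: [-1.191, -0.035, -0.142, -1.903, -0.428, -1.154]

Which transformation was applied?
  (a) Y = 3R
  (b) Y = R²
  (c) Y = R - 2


Checking option (c) Y = R - 2:
  R = 0.809 -> Y = -1.191 ✓
  R = 1.965 -> Y = -0.035 ✓
  R = 1.858 -> Y = -0.142 ✓
All samples match this transformation.

(c) R - 2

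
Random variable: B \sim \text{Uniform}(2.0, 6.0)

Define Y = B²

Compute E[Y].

Using E[X²] = Var(X) + (E[X])²:
E[B] = 4
Var(B) = (6 - 2)^2/12 = 1.3333333
E[B²] = 1.3333333 + 4² = 1.3333333 + 16 = 17.333333

17.333333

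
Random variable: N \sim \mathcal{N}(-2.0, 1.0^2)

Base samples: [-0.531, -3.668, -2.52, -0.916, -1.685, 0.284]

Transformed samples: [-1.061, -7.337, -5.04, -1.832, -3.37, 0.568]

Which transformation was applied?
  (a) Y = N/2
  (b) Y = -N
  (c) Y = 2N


Checking option (c) Y = 2N:
  N = -0.531 -> Y = -1.061 ✓
  N = -3.668 -> Y = -7.337 ✓
  N = -2.52 -> Y = -5.04 ✓
All samples match this transformation.

(c) 2N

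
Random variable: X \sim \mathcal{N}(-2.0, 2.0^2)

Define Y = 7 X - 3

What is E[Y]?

For Y = 7X - 3:
E[Y] = 7 * E[X] - 3
E[X] = -2.0 = -2
E[Y] = 7 * (-2) - 3 = -17

-17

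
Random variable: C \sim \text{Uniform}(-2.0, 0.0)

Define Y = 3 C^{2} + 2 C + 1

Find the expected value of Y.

E[Y] = 3*E[C²] + 2*E[C] + 1
E[C] = -1
E[C²] = Var(C) + (E[C])² = 0.33333333 + 1 = 1.3333333
E[Y] = 3*1.3333333 + 2*(-1) + 1 = 3

3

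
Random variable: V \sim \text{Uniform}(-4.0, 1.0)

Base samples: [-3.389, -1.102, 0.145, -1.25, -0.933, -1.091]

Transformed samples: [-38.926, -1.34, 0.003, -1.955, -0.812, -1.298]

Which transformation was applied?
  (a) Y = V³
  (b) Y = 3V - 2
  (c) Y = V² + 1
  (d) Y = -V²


Checking option (a) Y = V³:
  V = -3.389 -> Y = -38.926 ✓
  V = -1.102 -> Y = -1.34 ✓
  V = 0.145 -> Y = 0.003 ✓
All samples match this transformation.

(a) V³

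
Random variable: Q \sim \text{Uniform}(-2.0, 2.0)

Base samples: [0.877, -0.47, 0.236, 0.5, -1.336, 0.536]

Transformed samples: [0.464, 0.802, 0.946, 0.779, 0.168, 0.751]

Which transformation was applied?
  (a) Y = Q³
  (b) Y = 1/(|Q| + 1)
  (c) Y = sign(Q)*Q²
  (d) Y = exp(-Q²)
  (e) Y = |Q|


Checking option (d) Y = exp(-Q²):
  Q = 0.877 -> Y = 0.464 ✓
  Q = -0.47 -> Y = 0.802 ✓
  Q = 0.236 -> Y = 0.946 ✓
All samples match this transformation.

(d) exp(-Q²)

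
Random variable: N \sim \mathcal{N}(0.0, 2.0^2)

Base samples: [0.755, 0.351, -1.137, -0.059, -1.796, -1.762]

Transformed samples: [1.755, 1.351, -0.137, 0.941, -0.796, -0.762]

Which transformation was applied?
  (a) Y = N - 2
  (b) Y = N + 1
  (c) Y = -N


Checking option (b) Y = N + 1:
  N = 0.755 -> Y = 1.755 ✓
  N = 0.351 -> Y = 1.351 ✓
  N = -1.137 -> Y = -0.137 ✓
All samples match this transformation.

(b) N + 1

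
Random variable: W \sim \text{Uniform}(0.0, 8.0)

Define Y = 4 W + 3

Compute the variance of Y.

For Y = aW + b: Var(Y) = a² * Var(W)
Var(W) = (8 - 0)^2/12 = 5.3333333
Var(Y) = 4² * 5.3333333 = 16 * 5.3333333 = 85.333333

85.333333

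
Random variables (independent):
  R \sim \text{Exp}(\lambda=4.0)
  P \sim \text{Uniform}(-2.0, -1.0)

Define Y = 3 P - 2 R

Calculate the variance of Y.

For independent RVs: Var(aX + bY) = a²Var(X) + b²Var(Y)
Var(R) = 0.0625
Var(P) = 0.083333333
Var(Y) = (-2)²*0.0625 + 3²*0.083333333
= 4*0.0625 + 9*0.083333333 = 1

1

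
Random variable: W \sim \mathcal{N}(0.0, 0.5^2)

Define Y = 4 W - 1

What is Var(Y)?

For Y = aW + b: Var(Y) = a² * Var(W)
Var(W) = 0.5^2 = 0.25
Var(Y) = 4² * 0.25 = 16 * 0.25 = 4

4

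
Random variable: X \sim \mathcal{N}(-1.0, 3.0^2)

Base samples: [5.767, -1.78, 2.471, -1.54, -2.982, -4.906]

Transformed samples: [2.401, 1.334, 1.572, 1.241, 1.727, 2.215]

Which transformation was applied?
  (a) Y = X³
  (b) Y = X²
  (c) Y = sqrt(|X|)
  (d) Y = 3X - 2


Checking option (c) Y = sqrt(|X|):
  X = 5.767 -> Y = 2.401 ✓
  X = -1.78 -> Y = 1.334 ✓
  X = 2.471 -> Y = 1.572 ✓
All samples match this transformation.

(c) sqrt(|X|)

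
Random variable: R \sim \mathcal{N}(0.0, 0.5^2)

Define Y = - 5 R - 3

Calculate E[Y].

For Y = -5R - 3:
E[Y] = -5 * E[R] - 3
E[R] = 0.0 = 0
E[Y] = -5 * 0 - 3 = -3

-3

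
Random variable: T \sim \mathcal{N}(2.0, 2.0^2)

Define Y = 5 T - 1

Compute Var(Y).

For Y = aT + b: Var(Y) = a² * Var(T)
Var(T) = 2.0^2 = 4
Var(Y) = 5² * 4 = 25 * 4 = 100

100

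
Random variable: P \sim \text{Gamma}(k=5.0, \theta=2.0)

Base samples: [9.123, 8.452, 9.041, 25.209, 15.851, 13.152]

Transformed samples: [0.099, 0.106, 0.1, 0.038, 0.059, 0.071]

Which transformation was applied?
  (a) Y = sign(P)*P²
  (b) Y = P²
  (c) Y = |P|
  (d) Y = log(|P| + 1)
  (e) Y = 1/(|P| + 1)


Checking option (e) Y = 1/(|P| + 1):
  P = 9.123 -> Y = 0.099 ✓
  P = 8.452 -> Y = 0.106 ✓
  P = 9.041 -> Y = 0.1 ✓
All samples match this transformation.

(e) 1/(|P| + 1)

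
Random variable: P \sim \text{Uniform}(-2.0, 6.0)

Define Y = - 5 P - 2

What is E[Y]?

For Y = -5P - 2:
E[Y] = -5 * E[P] - 2
E[P] = (-2 + 6)/2 = 2
E[Y] = -5 * 2 - 2 = -12

-12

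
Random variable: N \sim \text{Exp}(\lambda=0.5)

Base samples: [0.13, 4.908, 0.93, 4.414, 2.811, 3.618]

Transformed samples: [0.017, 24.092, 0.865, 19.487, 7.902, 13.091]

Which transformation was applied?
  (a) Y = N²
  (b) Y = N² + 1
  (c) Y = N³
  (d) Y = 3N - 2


Checking option (a) Y = N²:
  N = 0.13 -> Y = 0.017 ✓
  N = 4.908 -> Y = 24.092 ✓
  N = 0.93 -> Y = 0.865 ✓
All samples match this transformation.

(a) N²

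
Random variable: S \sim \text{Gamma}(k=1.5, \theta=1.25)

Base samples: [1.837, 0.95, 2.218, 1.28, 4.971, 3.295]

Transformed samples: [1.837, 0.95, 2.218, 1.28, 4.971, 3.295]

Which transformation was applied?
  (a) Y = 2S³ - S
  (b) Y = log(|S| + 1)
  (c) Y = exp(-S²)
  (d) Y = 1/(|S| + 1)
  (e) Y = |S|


Checking option (e) Y = |S|:
  S = 1.837 -> Y = 1.837 ✓
  S = 0.95 -> Y = 0.95 ✓
  S = 2.218 -> Y = 2.218 ✓
All samples match this transformation.

(e) |S|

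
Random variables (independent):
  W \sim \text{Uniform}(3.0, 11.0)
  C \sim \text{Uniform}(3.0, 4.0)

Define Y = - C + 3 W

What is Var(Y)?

For independent RVs: Var(aX + bY) = a²Var(X) + b²Var(Y)
Var(W) = 5.3333333
Var(C) = 0.083333333
Var(Y) = 3²*5.3333333 + (-1)²*0.083333333
= 9*5.3333333 + 1*0.083333333 = 48.083333

48.083333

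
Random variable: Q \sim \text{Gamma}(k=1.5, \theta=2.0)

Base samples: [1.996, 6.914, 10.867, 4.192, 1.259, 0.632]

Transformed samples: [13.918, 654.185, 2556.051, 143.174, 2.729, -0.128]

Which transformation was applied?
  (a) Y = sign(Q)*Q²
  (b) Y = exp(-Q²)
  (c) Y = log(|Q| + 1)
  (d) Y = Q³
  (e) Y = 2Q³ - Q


Checking option (e) Y = 2Q³ - Q:
  Q = 1.996 -> Y = 13.918 ✓
  Q = 6.914 -> Y = 654.185 ✓
  Q = 10.867 -> Y = 2556.051 ✓
All samples match this transformation.

(e) 2Q³ - Q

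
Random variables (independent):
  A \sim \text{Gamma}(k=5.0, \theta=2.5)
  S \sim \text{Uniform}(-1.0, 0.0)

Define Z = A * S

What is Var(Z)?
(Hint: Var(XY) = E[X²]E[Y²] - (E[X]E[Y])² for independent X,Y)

Var(XY) = E[X²]E[Y²] - (E[X]E[Y])²
E[A] = 12.5, Var(A) = 31.25
E[S] = -0.5, Var(S) = 0.083333333
E[A²] = 31.25 + 12.5² = 187.5
E[S²] = 0.083333333 + (-0.5)² = 0.33333333
Var(Z) = 187.5*0.33333333 - (12.5*(-0.5))²
= 62.5 - 39.0625 = 23.4375

23.4375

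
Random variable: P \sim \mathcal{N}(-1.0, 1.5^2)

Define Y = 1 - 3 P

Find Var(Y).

For Y = aP + b: Var(Y) = a² * Var(P)
Var(P) = 1.5^2 = 2.25
Var(Y) = (-3)² * 2.25 = 9 * 2.25 = 20.25

20.25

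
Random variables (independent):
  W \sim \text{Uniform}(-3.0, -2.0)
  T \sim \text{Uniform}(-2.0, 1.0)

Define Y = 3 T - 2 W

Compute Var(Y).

For independent RVs: Var(aX + bY) = a²Var(X) + b²Var(Y)
Var(W) = 0.083333333
Var(T) = 0.75
Var(Y) = (-2)²*0.083333333 + 3²*0.75
= 4*0.083333333 + 9*0.75 = 7.0833333

7.0833333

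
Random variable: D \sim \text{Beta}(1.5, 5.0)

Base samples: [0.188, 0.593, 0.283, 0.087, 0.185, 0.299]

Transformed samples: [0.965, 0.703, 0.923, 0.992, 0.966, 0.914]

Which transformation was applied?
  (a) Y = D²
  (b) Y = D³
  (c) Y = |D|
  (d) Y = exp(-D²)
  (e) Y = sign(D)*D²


Checking option (d) Y = exp(-D²):
  D = 0.188 -> Y = 0.965 ✓
  D = 0.593 -> Y = 0.703 ✓
  D = 0.283 -> Y = 0.923 ✓
All samples match this transformation.

(d) exp(-D²)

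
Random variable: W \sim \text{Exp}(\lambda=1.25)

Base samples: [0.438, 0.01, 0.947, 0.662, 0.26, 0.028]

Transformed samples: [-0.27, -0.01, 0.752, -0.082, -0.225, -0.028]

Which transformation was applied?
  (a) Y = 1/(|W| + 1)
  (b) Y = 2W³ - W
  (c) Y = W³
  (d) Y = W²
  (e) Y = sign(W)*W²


Checking option (b) Y = 2W³ - W:
  W = 0.438 -> Y = -0.27 ✓
  W = 0.01 -> Y = -0.01 ✓
  W = 0.947 -> Y = 0.752 ✓
All samples match this transformation.

(b) 2W³ - W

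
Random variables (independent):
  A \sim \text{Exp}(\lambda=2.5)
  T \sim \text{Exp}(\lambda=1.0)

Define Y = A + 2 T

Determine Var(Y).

For independent RVs: Var(aX + bY) = a²Var(X) + b²Var(Y)
Var(A) = 0.16
Var(T) = 1
Var(Y) = 1²*0.16 + 2²*1
= 1*0.16 + 4*1 = 4.16

4.16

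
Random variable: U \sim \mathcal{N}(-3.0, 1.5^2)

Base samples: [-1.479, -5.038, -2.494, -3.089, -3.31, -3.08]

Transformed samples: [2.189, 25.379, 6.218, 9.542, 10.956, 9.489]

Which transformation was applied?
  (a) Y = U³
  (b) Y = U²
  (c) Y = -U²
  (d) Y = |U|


Checking option (b) Y = U²:
  U = -1.479 -> Y = 2.189 ✓
  U = -5.038 -> Y = 25.379 ✓
  U = -2.494 -> Y = 6.218 ✓
All samples match this transformation.

(b) U²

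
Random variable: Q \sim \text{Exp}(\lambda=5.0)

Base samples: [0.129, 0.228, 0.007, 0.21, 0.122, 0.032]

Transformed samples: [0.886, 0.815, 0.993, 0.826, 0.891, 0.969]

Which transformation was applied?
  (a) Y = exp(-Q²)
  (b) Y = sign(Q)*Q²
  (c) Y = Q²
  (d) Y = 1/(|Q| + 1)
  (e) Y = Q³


Checking option (d) Y = 1/(|Q| + 1):
  Q = 0.129 -> Y = 0.886 ✓
  Q = 0.228 -> Y = 0.815 ✓
  Q = 0.007 -> Y = 0.993 ✓
All samples match this transformation.

(d) 1/(|Q| + 1)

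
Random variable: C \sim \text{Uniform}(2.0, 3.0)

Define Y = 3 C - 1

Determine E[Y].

For Y = 3C - 1:
E[Y] = 3 * E[C] - 1
E[C] = (2 + 3)/2 = 2.5
E[Y] = 3 * 2.5 - 1 = 6.5

6.5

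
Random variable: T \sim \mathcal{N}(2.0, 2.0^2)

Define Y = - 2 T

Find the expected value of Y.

For Y = -2T:
E[Y] = -2 * E[T]
E[T] = 2.0 = 2
E[Y] = -2 * 2 = -4

-4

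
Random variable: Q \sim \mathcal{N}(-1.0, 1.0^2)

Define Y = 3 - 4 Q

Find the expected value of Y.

For Y = -4Q + 3:
E[Y] = -4 * E[Q] + 3
E[Q] = -1.0 = -1
E[Y] = -4 * (-1) + 3 = 7

7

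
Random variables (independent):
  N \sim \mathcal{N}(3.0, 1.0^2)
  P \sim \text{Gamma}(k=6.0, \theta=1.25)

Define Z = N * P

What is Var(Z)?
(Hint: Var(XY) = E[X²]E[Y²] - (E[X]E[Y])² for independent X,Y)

Var(XY) = E[X²]E[Y²] - (E[X]E[Y])²
E[N] = 3, Var(N) = 1
E[P] = 7.5, Var(P) = 9.375
E[N²] = 1 + 3² = 10
E[P²] = 9.375 + 7.5² = 65.625
Var(Z) = 10*65.625 - (3*7.5)²
= 656.25 - 506.25 = 150

150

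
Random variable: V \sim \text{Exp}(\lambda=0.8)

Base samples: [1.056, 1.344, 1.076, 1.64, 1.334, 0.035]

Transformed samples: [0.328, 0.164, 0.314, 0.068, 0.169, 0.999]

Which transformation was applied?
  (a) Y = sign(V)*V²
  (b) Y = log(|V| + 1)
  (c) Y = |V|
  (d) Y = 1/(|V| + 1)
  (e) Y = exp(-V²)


Checking option (e) Y = exp(-V²):
  V = 1.056 -> Y = 0.328 ✓
  V = 1.344 -> Y = 0.164 ✓
  V = 1.076 -> Y = 0.314 ✓
All samples match this transformation.

(e) exp(-V²)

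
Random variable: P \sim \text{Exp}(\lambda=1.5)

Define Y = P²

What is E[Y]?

E[P²] = Var(P) + (E[P])² = 0.44444444 + 0.44444444 = 0.88888889

0.88888889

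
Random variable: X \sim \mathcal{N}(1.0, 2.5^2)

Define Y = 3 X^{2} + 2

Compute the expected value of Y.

E[Y] = 3*E[X²] + 2
E[X] = 1
E[X²] = Var(X) + (E[X])² = 6.25 + 1 = 7.25
E[Y] = 3*7.25 + 2 = 23.75

23.75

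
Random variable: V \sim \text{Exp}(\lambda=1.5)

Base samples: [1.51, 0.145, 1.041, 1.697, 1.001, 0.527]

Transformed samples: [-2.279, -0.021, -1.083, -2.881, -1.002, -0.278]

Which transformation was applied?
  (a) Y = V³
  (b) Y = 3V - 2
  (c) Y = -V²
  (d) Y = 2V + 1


Checking option (c) Y = -V²:
  V = 1.51 -> Y = -2.279 ✓
  V = 0.145 -> Y = -0.021 ✓
  V = 1.041 -> Y = -1.083 ✓
All samples match this transformation.

(c) -V²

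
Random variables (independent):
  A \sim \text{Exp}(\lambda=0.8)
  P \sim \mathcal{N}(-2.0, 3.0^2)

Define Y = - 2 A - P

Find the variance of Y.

For independent RVs: Var(aX + bY) = a²Var(X) + b²Var(Y)
Var(A) = 1.5625
Var(P) = 9
Var(Y) = (-2)²*1.5625 + (-1)²*9
= 4*1.5625 + 1*9 = 15.25

15.25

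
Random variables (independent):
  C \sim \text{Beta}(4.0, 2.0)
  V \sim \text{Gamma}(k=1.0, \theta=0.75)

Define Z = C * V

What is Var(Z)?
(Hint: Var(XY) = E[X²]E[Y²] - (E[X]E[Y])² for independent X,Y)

Var(XY) = E[X²]E[Y²] - (E[X]E[Y])²
E[C] = 0.66666667, Var(C) = 0.031746032
E[V] = 0.75, Var(V) = 0.5625
E[C²] = 0.031746032 + 0.66666667² = 0.47619048
E[V²] = 0.5625 + 0.75² = 1.125
Var(Z) = 0.47619048*1.125 - (0.66666667*0.75)²
= 0.53571429 - 0.25 = 0.28571429

0.28571429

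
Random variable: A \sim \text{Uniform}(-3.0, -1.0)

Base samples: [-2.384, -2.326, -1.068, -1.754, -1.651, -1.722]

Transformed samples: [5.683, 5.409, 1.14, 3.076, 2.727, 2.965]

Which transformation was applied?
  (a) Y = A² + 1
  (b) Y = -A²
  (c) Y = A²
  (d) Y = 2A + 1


Checking option (c) Y = A²:
  A = -2.384 -> Y = 5.683 ✓
  A = -2.326 -> Y = 5.409 ✓
  A = -1.068 -> Y = 1.14 ✓
All samples match this transformation.

(c) A²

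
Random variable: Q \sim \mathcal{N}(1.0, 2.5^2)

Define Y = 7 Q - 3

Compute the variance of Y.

For Y = aQ + b: Var(Y) = a² * Var(Q)
Var(Q) = 2.5^2 = 6.25
Var(Y) = 7² * 6.25 = 49 * 6.25 = 306.25

306.25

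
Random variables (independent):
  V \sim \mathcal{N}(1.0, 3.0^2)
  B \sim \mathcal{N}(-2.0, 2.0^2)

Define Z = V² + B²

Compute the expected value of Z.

E[Z] = E[V²] + E[B²]
E[V²] = Var(V) + E[V]² = 9 + 1 = 10
E[B²] = Var(B) + E[B]² = 4 + 4 = 8
E[Z] = 10 + 8 = 18

18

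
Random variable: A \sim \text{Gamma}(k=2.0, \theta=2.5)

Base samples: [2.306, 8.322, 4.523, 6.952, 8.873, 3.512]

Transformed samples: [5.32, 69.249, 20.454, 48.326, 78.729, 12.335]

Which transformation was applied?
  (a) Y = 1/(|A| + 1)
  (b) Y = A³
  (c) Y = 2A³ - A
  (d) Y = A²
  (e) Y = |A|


Checking option (d) Y = A²:
  A = 2.306 -> Y = 5.32 ✓
  A = 8.322 -> Y = 69.249 ✓
  A = 4.523 -> Y = 20.454 ✓
All samples match this transformation.

(d) A²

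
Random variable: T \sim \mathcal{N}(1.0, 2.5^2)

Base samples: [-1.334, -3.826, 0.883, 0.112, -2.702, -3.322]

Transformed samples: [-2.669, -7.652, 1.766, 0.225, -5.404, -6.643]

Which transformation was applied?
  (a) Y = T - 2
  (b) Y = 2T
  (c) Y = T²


Checking option (b) Y = 2T:
  T = -1.334 -> Y = -2.669 ✓
  T = -3.826 -> Y = -7.652 ✓
  T = 0.883 -> Y = 1.766 ✓
All samples match this transformation.

(b) 2T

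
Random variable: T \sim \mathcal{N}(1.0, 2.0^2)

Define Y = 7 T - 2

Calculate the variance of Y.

For Y = aT + b: Var(Y) = a² * Var(T)
Var(T) = 2.0^2 = 4
Var(Y) = 7² * 4 = 49 * 4 = 196

196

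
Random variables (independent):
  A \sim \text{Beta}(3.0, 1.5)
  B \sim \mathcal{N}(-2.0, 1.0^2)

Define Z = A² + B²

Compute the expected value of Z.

E[Z] = E[A²] + E[B²]
E[A²] = Var(A) + E[A]² = 0.04040404 + 0.44444444 = 0.48484848
E[B²] = Var(B) + E[B]² = 1 + 4 = 5
E[Z] = 0.48484848 + 5 = 5.4848485

5.4848485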